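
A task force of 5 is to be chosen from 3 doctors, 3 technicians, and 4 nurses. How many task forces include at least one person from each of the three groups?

204

Unrestricted: C(10,5) = 252 ways to pick any 5 of the 10.
Subtract selections that omit an entire group: no doctors → C(7,5) = 21; no technicians → C(7,5) = 21; no nurses → C(6,5) = 6.
Add back selections omitting two groups (i.e. drawn from a single group): C(3,5) + C(3,5) + C(4,5) = 0.
By inclusion–exclusion: 252 − 48 + 0 = 204.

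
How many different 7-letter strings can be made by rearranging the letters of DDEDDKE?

Letter multiplicities in DDEDDKE: D×4, E×2, K×1.
So there are 7! / (4!·2!) = 105 distinguishable arrangements.

105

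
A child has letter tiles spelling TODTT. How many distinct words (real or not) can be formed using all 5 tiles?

The 5 letters of TODTT have repeats: T appearing 3 times.
The number of distinct arrangements is 5!/(3!) = 120/6 = 20.

20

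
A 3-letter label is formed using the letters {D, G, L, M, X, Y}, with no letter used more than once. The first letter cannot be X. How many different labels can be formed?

100

The first letter has 6−1 = 5 choices (anything except X).
The remaining 2 letters are filled from the other 5 symbols without repetition: 5 × 4 = 20.
Total: 5 × 20 = 100.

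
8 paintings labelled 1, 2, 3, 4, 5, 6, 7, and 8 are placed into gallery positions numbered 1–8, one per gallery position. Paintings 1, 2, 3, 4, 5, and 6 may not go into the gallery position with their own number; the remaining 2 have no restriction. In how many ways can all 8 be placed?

18806

Let Aᵢ (for 1 ≤ i ≤ 6) be the placements that put painting i in its forbidden gallery position. Any j of these fix j positions, leaving (8−j)! ways to fill the rest, and there are C(6,j) ways to pick which j.
By inclusion–exclusion, the number of valid placements is Σ_{j=0}^{6} (−1)^j C(6,j)·(8−j)!.
Computing: 40320 − 30240 + 10800 − 2400 + 360 − 36 + 2 = 18806.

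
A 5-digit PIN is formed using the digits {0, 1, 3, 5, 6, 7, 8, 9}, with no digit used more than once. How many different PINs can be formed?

With no repetition, fill the 5 digits in order: 8 choices, then 7, down to 4.
8 × 7 × 6 × 5 × 4 = 6720.

6720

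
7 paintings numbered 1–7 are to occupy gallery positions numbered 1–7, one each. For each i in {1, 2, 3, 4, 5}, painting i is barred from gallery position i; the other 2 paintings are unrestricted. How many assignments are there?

2428

Let Aᵢ (for 1 ≤ i ≤ 5) be the placements that put painting i in its forbidden gallery position. Any j of these fix j positions, leaving (7−j)! ways to fill the rest, and there are C(5,j) ways to pick which j.
By inclusion–exclusion, the number of valid placements is Σ_{j=0}^{5} (−1)^j C(5,j)·(7−j)!.
Computing: 5040 − 3600 + 1200 − 240 + 30 − 2 = 2428.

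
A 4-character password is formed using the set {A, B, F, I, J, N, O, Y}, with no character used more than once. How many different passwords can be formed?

With no repetition, fill the 4 characters in order: 8 choices, then 7, down to 5.
8 × 7 × 6 × 5 = 1680.

1680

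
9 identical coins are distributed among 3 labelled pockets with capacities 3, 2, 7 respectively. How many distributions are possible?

9

Ignoring the caps, the number of non-negative solutions to x_1+…+x_3 = 9 is C(11,2) = 55.
Subtract solutions that violate a single cap (substitute x_i' = x_i − (cap_i+1)): x_1 ≥ 4 gives C(7,2) = 21; x_2 ≥ 3 gives C(8,2) = 28; x_3 ≥ 8 gives C(3,2) = 3. Together 52.
Add back pairs where two caps are both exceeded: 6 + 0 + 0 = 6.
By inclusion–exclusion the count is 55 − 52 + 6 = 9.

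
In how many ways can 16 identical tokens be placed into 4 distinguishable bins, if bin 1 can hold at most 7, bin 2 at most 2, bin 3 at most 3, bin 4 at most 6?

10

Without the upper bounds there are C(19,3) = 969 ways to split 16 among 4 bins.
Subtract solutions that violate a single cap (substitute x_i' = x_i − (cap_i+1)): x_1 ≥ 8 gives C(11,3) = 165; x_2 ≥ 3 gives C(16,3) = 560; x_3 ≥ 4 gives C(15,3) = 455; x_4 ≥ 7 gives C(12,3) = 220. Together 1400.
Add back pairs where two caps are both exceeded: 56 + 35 + 4 + 220 + 84 + 56 = 455.
Subtract triples: 4 + 0 + 0 + 10 = 14.
By inclusion–exclusion the count is 969 − 1400 + 455 − 14 = 10.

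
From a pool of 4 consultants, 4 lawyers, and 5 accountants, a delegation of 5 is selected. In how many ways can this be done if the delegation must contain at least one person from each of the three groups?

Total 5-person selections from all 13: C(13,5) = 1287.
Subtract selections that omit an entire group: no consultants → C(9,5) = 126; no lawyers → C(9,5) = 126; no accountants → C(8,5) = 56.
Add back selections omitting two groups (i.e. drawn from a single group): C(4,5) + C(4,5) + C(5,5) = 1.
By inclusion–exclusion: 1287 − 308 + 1 = 980.

980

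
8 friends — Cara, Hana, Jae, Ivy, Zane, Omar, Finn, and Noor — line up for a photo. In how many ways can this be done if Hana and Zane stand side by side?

10080

Treat {Hana, Zane} as a single unit. There are 7 units to order, and the pair itself can be ordered 2 ways.
So the count is 2·(7)! = 10080.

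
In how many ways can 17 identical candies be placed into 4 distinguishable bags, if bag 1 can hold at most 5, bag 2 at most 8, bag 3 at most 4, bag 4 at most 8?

135

By stars and bars, unrestricted non-negative solutions to x_1+…+x_4 = 17 number C(17+3,3) = 1140.
Subtract solutions that violate a single cap (substitute x_i' = x_i − (cap_i+1)): x_1 ≥ 6 gives C(14,3) = 364; x_2 ≥ 9 gives C(11,3) = 165; x_3 ≥ 5 gives C(15,3) = 455; x_4 ≥ 9 gives C(11,3) = 165. Together 1149.
Add back pairs where two caps are both exceeded: 10 + 84 + 10 + 20 + 0 + 20 = 144.
By inclusion–exclusion the count is 1140 − 1149 + 144 = 135.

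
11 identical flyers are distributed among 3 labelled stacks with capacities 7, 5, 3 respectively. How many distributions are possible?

By stars and bars, unrestricted non-negative solutions to x_1+…+x_3 = 11 number C(11+2,2) = 78.
Subtract solutions that violate a single cap (substitute x_i' = x_i − (cap_i+1)): x_1 ≥ 8 gives C(5,2) = 10; x_2 ≥ 6 gives C(7,2) = 21; x_3 ≥ 4 gives C(9,2) = 36. Together 67.
Add back pairs where two caps are both exceeded: 0 + 0 + 3 = 3.
By inclusion–exclusion the count is 78 − 67 + 3 = 14.

14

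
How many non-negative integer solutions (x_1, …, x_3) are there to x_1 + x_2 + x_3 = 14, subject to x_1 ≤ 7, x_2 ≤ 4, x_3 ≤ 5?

6

By stars and bars, unrestricted non-negative solutions to x_1+…+x_3 = 14 number C(14+2,2) = 120.
Subtract solutions that violate a single cap (substitute x_i' = x_i − (cap_i+1)): x_1 ≥ 8 gives C(8,2) = 28; x_2 ≥ 5 gives C(11,2) = 55; x_3 ≥ 6 gives C(10,2) = 45. Together 128.
Add back pairs where two caps are both exceeded: 3 + 1 + 10 = 14.
By inclusion–exclusion the count is 120 − 128 + 14 = 6.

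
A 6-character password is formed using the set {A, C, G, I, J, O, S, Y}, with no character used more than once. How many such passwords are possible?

With no repetition, fill the 6 characters in order: 8 choices, then 7, down to 3.
8 × 7 × 6 × 5 × 4 × 3 = 20160.

20160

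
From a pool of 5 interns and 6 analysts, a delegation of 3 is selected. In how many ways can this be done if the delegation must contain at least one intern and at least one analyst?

Total 3-person selections from all 11: C(11,3) = 165.
Selections missing a whole group: no interns → C(6,3) = 20; no analysts → C(5,3) = 10.
Both groups omitted at once is impossible, so 165 − 30 = 135.

135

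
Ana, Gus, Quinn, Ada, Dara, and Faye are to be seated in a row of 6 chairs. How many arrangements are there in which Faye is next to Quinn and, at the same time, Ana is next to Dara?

96

Treat {Faye,Quinn} as one block (2 orders) and {Ana,Dara} as another (2 orders).
That leaves 4 units to arrange: 2 × 2 × 4! = 4 × 24 = 96.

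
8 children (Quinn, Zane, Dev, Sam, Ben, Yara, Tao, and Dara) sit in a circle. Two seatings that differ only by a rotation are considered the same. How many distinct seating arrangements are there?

5040

Around a circle, 8 distinct people have 8!/8 = (7)! = 5040 rotationally distinct seatings.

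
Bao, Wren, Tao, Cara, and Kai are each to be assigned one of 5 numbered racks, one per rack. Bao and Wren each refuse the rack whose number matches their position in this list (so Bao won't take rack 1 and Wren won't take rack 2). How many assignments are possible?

78

Let Aᵢ (for i ∈ {1, 2}) be the placements that put person i in their forbidden rack. Any j of these fix j positions, leaving (5−j)! ways to fill the rest, and there are C(2,j) ways to pick which j.
By inclusion–exclusion, the number of valid placements is Σ_{j=0}^{2} (−1)^j C(2,j)·(5−j)!.
Computing: 120 − 48 + 6 = 78.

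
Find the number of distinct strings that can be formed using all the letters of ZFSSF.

30

ZFSSF has 5 letters with F appearing twice and S appearing twice.
The number of distinct arrangements is 5!/(2!·2!) = 120/4 = 30.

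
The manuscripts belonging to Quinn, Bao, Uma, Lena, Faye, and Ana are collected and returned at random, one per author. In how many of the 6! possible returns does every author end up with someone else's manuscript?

265

This is the derangement count D_6: permutations of 6 items with no fixed point.
By inclusion–exclusion this is Σ_{j=0}^{6} (−1)^j C(6,j)·(6−j)!.
Computing: 720 − 720 + 360 − 120 + 30 − 6 + 1 = 265.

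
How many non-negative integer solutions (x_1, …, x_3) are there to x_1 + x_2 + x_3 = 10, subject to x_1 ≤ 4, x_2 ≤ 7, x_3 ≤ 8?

Without the upper bounds there are C(12,2) = 66 ways to split 10 among 3 variables.
Subtract solutions that violate a single cap (substitute x_i' = x_i − (cap_i+1)): x_1 ≥ 5 gives C(7,2) = 21; x_2 ≥ 8 gives C(4,2) = 6; x_3 ≥ 9 gives C(3,2) = 3. Together 30.
No two caps can be exceeded simultaneously, so the pair terms are all 0.
By inclusion–exclusion the count is 66 − 30 + 0 = 36.

36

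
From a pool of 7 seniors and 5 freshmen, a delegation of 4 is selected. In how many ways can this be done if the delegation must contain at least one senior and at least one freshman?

455

Total 4-person selections from all 12: C(12,4) = 495.
Subtract selections that omit an entire group: no seniors → C(5,4) = 5; no freshmen → C(7,4) = 35.
Both groups omitted at once is impossible, so 495 − 40 = 455.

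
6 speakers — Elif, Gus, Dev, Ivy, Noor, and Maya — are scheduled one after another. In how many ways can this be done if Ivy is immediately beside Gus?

240

Place the 4 others and the Ivy-Gus pair as 5 objects in a line; the pair has 2 internal arrangements.
So the count is 2·(5)! = 240.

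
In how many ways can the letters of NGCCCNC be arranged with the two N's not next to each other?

Total arrangements of NGCCCNC: 7!/(4!·2!) = 105.
Arrangements with the N's together: treat NN as one letter, giving (6)!/(4!) = 30.
Hence 105 − 30 = 75.

75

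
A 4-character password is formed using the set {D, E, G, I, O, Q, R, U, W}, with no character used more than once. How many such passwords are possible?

This is a permutation of 4 out of 9: P(9,4) = 9!/5!.
That product is 9 × 8 × 7 × 6 = 3024.

3024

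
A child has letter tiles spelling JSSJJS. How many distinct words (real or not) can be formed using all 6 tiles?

The 6 letters of JSSJJS have repeats: J appearing 3 times and S appearing 3 times.
Dividing 6! = 720 by 3!·3! = 36 for the repeated letters gives 20.

20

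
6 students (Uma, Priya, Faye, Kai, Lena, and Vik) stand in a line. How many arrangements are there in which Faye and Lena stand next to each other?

Glue Faye and Lena into one block (2 internal orders), leaving 5 units to arrange in a row.
So the count is 2·(5)! = 240.

240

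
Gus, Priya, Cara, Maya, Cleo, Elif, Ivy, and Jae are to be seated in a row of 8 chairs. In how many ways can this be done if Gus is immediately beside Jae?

10080

Treat {Gus, Jae} as a single unit. There are 7 units to order, and the pair itself can be ordered 2 ways.
That gives 2 × 7! = 2 × 5040 = 10080.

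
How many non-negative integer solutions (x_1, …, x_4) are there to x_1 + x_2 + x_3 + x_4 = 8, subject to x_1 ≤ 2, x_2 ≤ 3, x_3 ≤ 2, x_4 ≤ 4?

Without the upper bounds there are C(11,3) = 165 ways to split 8 among 4 variables.
Subtract solutions that violate a single cap (substitute x_i' = x_i − (cap_i+1)): x_1 ≥ 3 gives C(8,3) = 56; x_2 ≥ 4 gives C(7,3) = 35; x_3 ≥ 3 gives C(8,3) = 56; x_4 ≥ 5 gives C(6,3) = 20. Together 167.
Add back pairs where two caps are both exceeded: 4 + 10 + 1 + 4 + 0 + 1 = 20.
By inclusion–exclusion the count is 165 − 167 + 20 = 18.

18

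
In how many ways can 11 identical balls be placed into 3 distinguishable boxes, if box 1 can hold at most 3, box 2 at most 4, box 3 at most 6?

Ignoring the caps, the number of non-negative solutions to x_1+…+x_3 = 11 is C(13,2) = 78.
Subtract solutions that violate a single cap (substitute x_i' = x_i − (cap_i+1)): x_1 ≥ 4 gives C(9,2) = 36; x_2 ≥ 5 gives C(8,2) = 28; x_3 ≥ 7 gives C(6,2) = 15. Together 79.
Add back pairs where two caps are both exceeded: 6 + 1 + 0 = 7.
By inclusion–exclusion the count is 78 − 79 + 7 = 6.

6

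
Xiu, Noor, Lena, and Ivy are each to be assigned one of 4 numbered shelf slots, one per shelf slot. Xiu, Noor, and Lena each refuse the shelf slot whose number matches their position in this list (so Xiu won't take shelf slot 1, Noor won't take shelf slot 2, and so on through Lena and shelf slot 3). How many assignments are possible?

Let Aᵢ (for i ∈ {1, 2, 3}) be the placements that put person i in their forbidden shelf slot. Any j of these fix j positions, leaving (4−j)! ways to fill the rest, and there are C(3,j) ways to pick which j.
By inclusion–exclusion, the number of valid placements is Σ_{j=0}^{3} (−1)^j C(3,j)·(4−j)!.
Computing: 24 − 18 + 6 − 1 = 11.

11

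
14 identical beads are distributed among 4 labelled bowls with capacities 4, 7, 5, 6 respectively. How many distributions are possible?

130

Without the upper bounds there are C(17,3) = 680 ways to split 14 among 4 bowls.
Subtract solutions that violate a single cap (substitute x_i' = x_i − (cap_i+1)): x_1 ≥ 5 gives C(12,3) = 220; x_2 ≥ 8 gives C(9,3) = 84; x_3 ≥ 6 gives C(11,3) = 165; x_4 ≥ 7 gives C(10,3) = 120. Together 589.
Add back pairs where two caps are both exceeded: 4 + 20 + 10 + 1 + 0 + 4 = 39.
By inclusion–exclusion the count is 680 − 589 + 39 = 130.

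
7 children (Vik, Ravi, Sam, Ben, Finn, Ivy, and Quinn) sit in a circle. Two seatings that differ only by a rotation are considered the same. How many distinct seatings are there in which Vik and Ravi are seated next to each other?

Treat {Vik, Ravi} as one unit (2 internal orders) and seat the resulting 6 units around the table: (5)! circular arrangements.
So 2 × (5)! = 2 × 120 = 240.

240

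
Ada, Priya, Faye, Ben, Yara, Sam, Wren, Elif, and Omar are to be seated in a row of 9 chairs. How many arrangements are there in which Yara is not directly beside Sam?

282240

There are 9! = 362880 arrangements in all. If Yara and Sam are adjacent, merging them into one block gives 2·(8)! = 80640 arrangements.
Complementary counting: 362880 − 80640 = 282240.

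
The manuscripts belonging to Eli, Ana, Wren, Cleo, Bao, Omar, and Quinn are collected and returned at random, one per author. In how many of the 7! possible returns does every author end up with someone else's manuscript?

1854

Count assignments avoiding every fixed point. For any j of the 7 authors fixed to their own manuscript, the other 7−j can be arranged in (7−j)! ways.
By inclusion–exclusion this is Σ_{j=0}^{7} (−1)^j C(7,j)·(7−j)!.
Computing: 5040 − 5040 + 2520 − 840 + 210 − 42 + 7 − 1 = 1854.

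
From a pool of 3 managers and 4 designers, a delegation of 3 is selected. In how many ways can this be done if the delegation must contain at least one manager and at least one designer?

30

Unrestricted: C(7,3) = 35 ways to pick any 3 of the 7.
Subtract selections that omit an entire group: no managers → C(4,3) = 4; no designers → C(3,3) = 1.
Both groups omitted at once is impossible, so 35 − 5 = 30.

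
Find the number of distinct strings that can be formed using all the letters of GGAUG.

GGAUG has 5 letters with G appearing 3 times.
Dividing 5! = 120 by 3! = 6 for the repeated letters gives 20.

20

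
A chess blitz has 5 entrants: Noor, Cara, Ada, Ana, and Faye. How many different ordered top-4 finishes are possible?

120

This is an ordered selection of 4 from 5: P(5,4).
That gives 5 × 4 × 3 × 2 = 120.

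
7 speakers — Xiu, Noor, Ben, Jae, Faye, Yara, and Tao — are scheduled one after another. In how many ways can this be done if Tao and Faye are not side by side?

3600

Of the 7! = 5040 arrangements, those with Tao and Faye adjacent number 2 × 6! = 1440 (treat the pair as a block with 2 internal orders).
So 5040 − 1440 = 3600 arrangements keep them apart.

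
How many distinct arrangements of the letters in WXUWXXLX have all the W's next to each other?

210

Treat the 2 copies of W as a single block. The multiset to arrange is then {WW, L, U, X, X, X, X}, 7 items in all.
That gives (7)!/(4!) = 210 arrangements.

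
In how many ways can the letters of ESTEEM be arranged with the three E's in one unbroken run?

Treat the 3 copies of E as a single block. The multiset to arrange is then {EEE, M, S, T}, 4 items in all.
All 4 items are distinct, so there are (4)! = 24 arrangements.

24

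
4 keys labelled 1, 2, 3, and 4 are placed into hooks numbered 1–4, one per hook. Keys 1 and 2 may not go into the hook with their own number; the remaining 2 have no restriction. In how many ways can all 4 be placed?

14

Let Aᵢ (for i ∈ {1, 2}) be the placements that put key i in its forbidden hook. Any j of these fix j positions, leaving (4−j)! ways to fill the rest, and there are C(2,j) ways to pick which j.
By inclusion–exclusion, the number of valid placements is Σ_{j=0}^{2} (−1)^j C(2,j)·(4−j)!.
Computing: 24 − 12 + 2 = 14.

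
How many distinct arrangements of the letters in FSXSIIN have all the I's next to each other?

Treat the 2 copies of I as a single block. The multiset to arrange is then {II, F, N, S, S, X}, 6 items in all.
That gives (6)!/(2!) = 360 arrangements.

360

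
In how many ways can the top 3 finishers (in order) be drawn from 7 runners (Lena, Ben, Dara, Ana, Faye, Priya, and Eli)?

There are 7 choices for 1st place, 6 for 2nd, and 5 for 3rd.
That gives 7 × 6 × 5 = 210.

210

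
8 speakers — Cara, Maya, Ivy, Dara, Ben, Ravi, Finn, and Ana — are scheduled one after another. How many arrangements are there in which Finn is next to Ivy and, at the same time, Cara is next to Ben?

Treat {Finn,Ivy} as one block (2 orders) and {Cara,Ben} as another (2 orders).
That leaves 6 units to arrange: 2 × 2 × 6! = 4 × 720 = 2880.

2880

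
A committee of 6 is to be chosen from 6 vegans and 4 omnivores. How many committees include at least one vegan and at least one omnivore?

209

With no constraint there are C(10,6) = 210 possible selections.
Selections missing a whole group: no vegans → C(4,6) = 0; no omnivores → C(6,6) = 1.
Both groups omitted at once is impossible, so 210 − 1 = 209.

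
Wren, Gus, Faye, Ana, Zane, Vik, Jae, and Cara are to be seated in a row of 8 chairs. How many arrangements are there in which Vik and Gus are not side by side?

30240

There are 8! = 40320 arrangements in all. If Vik and Gus are adjacent, merging them into one block gives 2·(7)! = 10080 arrangements.
So 40320 − 10080 = 30240 arrangements keep them apart.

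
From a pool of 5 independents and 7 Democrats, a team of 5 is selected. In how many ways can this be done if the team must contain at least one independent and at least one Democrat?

With no constraint there are C(12,5) = 792 possible selections.
Selections missing a whole group: no independents → C(7,5) = 21; no Democrats → C(5,5) = 1.
Both groups omitted at once is impossible, so 792 − 22 = 770.

770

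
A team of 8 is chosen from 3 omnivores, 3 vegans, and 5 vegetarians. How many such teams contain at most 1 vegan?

25

Split by how many vegans are chosen (0 through 1).
Sum: C(3,0)·C(8,8) + C(3,1)·C(8,7) = 1 + 24 = 25.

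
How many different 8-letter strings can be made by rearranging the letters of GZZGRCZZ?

840

The 8 letters of GZZGRCZZ have repeats: G appearing twice and Z appearing 4 times.
So there are 8! / (4!·2!) = 840 distinguishable arrangements.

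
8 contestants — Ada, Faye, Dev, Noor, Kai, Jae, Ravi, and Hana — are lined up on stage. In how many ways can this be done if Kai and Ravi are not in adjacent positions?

30240

There are 8! = 40320 arrangements in all. If Kai and Ravi are adjacent, merging them into one block gives 2·(7)! = 10080 arrangements.
Complementary counting: 40320 − 10080 = 30240.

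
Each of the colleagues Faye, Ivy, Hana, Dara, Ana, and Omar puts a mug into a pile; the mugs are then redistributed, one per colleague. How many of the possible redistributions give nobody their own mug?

Count assignments avoiding every fixed point. For any j of the 6 colleagues fixed to their own mug, the other 6−j can be arranged in (6−j)! ways.
By inclusion–exclusion this is Σ_{j=0}^{6} (−1)^j C(6,j)·(6−j)!.
Computing: 720 − 720 + 360 − 120 + 30 − 6 + 1 = 265.

265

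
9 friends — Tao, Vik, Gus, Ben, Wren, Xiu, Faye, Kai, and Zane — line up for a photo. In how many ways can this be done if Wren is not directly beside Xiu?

Of the 9! = 362880 arrangements, those with Wren and Xiu adjacent number 2 × 8! = 80640 (treat the pair as a block with 2 internal orders).
So 362880 − 80640 = 282240 arrangements keep them apart.

282240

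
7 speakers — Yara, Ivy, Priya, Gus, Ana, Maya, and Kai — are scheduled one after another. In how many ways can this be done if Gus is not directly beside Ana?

There are 7! = 5040 arrangements in all. If Gus and Ana are adjacent, merging them into one block gives 2·(6)! = 1440 arrangements.
Complementary counting: 5040 − 1440 = 3600.

3600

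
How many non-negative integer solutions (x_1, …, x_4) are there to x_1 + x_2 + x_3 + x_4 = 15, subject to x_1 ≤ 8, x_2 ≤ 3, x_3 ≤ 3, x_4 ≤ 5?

33

Ignoring the caps, the number of non-negative solutions to x_1+…+x_4 = 15 is C(18,3) = 816.
Subtract solutions that violate a single cap (substitute x_i' = x_i − (cap_i+1)): x_1 ≥ 9 gives C(9,3) = 84; x_2 ≥ 4 gives C(14,3) = 364; x_3 ≥ 4 gives C(14,3) = 364; x_4 ≥ 6 gives C(12,3) = 220. Together 1032.
Add back pairs where two caps are both exceeded: 10 + 10 + 1 + 120 + 56 + 56 = 253.
Subtract triples: 0 + 0 + 0 + 4 = 4.
By inclusion–exclusion the count is 816 − 1032 + 253 − 4 = 33.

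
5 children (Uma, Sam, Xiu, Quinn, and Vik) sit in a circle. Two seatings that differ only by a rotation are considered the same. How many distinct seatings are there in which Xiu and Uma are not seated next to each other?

All circular seatings of 5 people number (4)! = 24.
Those with Xiu next to Uma: fuse the pair into one unit and seat 4 units around a circle — 2·(3)! = 12.
Subtracting, 24 − 12 = 12.

12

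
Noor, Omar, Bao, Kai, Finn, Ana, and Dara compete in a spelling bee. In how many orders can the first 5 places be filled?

There are 7 choices for 1st place, 6 for 2nd, and so on down to 3 for position 5.
That gives 7 × 6 × 5 × 4 × 3 = 2520.

2520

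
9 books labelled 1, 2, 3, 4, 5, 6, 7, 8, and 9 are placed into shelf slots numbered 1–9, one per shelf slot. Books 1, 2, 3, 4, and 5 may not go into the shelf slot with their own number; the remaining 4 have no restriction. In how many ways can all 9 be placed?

Let Aᵢ (for 1 ≤ i ≤ 5) be the placements that put book i in its forbidden shelf slot. Any j of these fix j positions, leaving (9−j)! ways to fill the rest, and there are C(5,j) ways to pick which j.
By inclusion–exclusion, the number of valid placements is Σ_{j=0}^{5} (−1)^j C(5,j)·(9−j)!.
Computing: 362880 − 201600 + 50400 − 7200 + 600 − 24 = 205056.

205056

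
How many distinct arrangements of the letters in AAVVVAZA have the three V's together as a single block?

30

Treat the 3 copies of V as a single block. The multiset to arrange is then {VVV, A, A, A, A, Z}, 6 items in all.
That gives (6)!/(4!) = 30 arrangements.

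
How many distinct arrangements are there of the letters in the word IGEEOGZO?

IGEEOGZO has 8 letters with E appearing twice, G appearing twice, and O appearing twice.
The number of distinct arrangements is 8!/(2!·2!·2!) = 40320/8 = 5040.

5040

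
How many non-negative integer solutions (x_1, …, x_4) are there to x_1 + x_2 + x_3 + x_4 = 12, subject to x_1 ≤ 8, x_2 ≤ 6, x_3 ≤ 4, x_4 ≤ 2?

Ignoring the caps, the number of non-negative solutions to x_1+…+x_4 = 12 is C(15,3) = 455.
Subtract solutions that violate a single cap (substitute x_i' = x_i − (cap_i+1)): x_1 ≥ 9 gives C(6,3) = 20; x_2 ≥ 7 gives C(8,3) = 56; x_3 ≥ 5 gives C(10,3) = 120; x_4 ≥ 3 gives C(12,3) = 220. Together 416.
Add back pairs where two caps are both exceeded: 0 + 0 + 1 + 1 + 10 + 35 = 47.
By inclusion–exclusion the count is 455 − 416 + 47 = 86.

86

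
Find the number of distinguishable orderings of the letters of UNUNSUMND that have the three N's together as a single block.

840

Treat the 3 copies of N as a single block. The multiset to arrange is then {NNN, D, M, S, U, U, U}, 7 items in all.
That gives (7)!/(3!) = 840 arrangements.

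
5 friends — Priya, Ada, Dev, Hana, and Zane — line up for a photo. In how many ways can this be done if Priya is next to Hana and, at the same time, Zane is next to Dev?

Treat {Priya,Hana} as one block (2 orders) and {Zane,Dev} as another (2 orders).
That leaves 3 units to arrange: 2 × 2 × 3! = 4 × 6 = 24.

24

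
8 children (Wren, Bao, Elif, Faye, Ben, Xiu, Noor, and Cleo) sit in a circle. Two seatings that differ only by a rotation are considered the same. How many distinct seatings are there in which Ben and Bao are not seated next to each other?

All circular seatings of 8 people number (7)! = 5040.
Those with Ben next to Bao: fuse the pair into one unit and seat 7 units around a circle — 2·(6)! = 1440.
Subtracting, 5040 − 1440 = 3600.

3600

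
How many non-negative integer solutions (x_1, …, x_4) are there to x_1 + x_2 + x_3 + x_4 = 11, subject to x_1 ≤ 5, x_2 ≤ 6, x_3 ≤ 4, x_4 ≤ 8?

180

Ignoring the caps, the number of non-negative solutions to x_1+…+x_4 = 11 is C(14,3) = 364.
Subtract solutions that violate a single cap (substitute x_i' = x_i − (cap_i+1)): x_1 ≥ 6 gives C(8,3) = 56; x_2 ≥ 7 gives C(7,3) = 35; x_3 ≥ 5 gives C(9,3) = 84; x_4 ≥ 9 gives C(5,3) = 10. Together 185.
Add back pairs where two caps are both exceeded: 0 + 1 + 0 + 0 + 0 + 0 = 1.
By inclusion–exclusion the count is 364 − 185 + 1 = 180.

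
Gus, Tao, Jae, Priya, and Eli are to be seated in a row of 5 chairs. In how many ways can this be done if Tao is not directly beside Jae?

Of the 5! = 120 arrangements, those with Tao and Jae adjacent number 2 × 4! = 48 (treat the pair as a block with 2 internal orders).
So 120 − 48 = 72 arrangements keep them apart.

72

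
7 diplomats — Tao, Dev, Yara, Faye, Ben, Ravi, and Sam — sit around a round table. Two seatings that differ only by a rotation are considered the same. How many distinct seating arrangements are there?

Around a circle, 7 distinct people have 7!/7 = (6)! = 720 rotationally distinct seatings.

720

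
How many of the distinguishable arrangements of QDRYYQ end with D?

30

Fix D in the last position and arrange the remaining 5 letters.
Those 5 letters have Q appearing twice and Y appearing twice, giving (5)!/(2!·2!) = 30.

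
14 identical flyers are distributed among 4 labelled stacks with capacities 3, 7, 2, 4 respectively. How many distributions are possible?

10

Ignoring the caps, the number of non-negative solutions to x_1+…+x_4 = 14 is C(17,3) = 680.
Subtract solutions that violate a single cap (substitute x_i' = x_i − (cap_i+1)): x_1 ≥ 4 gives C(13,3) = 286; x_2 ≥ 8 gives C(9,3) = 84; x_3 ≥ 3 gives C(14,3) = 364; x_4 ≥ 5 gives C(12,3) = 220. Together 954.
Add back pairs where two caps are both exceeded: 10 + 120 + 56 + 20 + 4 + 84 = 294.
Subtract triples: 0 + 0 + 10 + 0 = 10.
By inclusion–exclusion the count is 680 − 954 + 294 − 10 = 10.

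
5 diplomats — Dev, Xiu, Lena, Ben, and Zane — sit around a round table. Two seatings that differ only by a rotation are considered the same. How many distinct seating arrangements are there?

Fix one person's seat to break rotational symmetry; the remaining 4 people can be arranged in (4)! = 24 ways.

24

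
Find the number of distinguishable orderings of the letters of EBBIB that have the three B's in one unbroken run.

6

Treat the 3 copies of B as a single block. The multiset to arrange is then {BBB, E, I}, 3 items in all.
All 3 items are distinct, so there are (3)! = 6 arrangements.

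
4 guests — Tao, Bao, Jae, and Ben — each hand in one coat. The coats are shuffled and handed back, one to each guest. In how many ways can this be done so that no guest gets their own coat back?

9

This is the derangement count D_4: permutations of 4 items with no fixed point.
By inclusion–exclusion this is Σ_{j=0}^{4} (−1)^j C(4,j)·(4−j)!.
Computing: 24 − 24 + 12 − 4 + 1 = 9.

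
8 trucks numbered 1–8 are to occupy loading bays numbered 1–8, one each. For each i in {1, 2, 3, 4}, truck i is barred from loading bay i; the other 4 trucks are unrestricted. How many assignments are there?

Let Aᵢ (for 1 ≤ i ≤ 4) be the placements that put truck i in its forbidden loading bay. Any j of these fix j positions, leaving (8−j)! ways to fill the rest, and there are C(4,j) ways to pick which j.
By inclusion–exclusion, the number of valid placements is Σ_{j=0}^{4} (−1)^j C(4,j)·(8−j)!.
Computing: 40320 − 20160 + 4320 − 480 + 24 = 24024.

24024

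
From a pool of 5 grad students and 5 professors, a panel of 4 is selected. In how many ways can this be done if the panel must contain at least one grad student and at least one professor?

Unrestricted: C(10,4) = 210 ways to pick any 4 of the 10.
Subtract selections that omit an entire group: no grad students → C(5,4) = 5; no professors → C(5,4) = 5.
Both groups omitted at once is impossible, so 210 − 10 = 200.

200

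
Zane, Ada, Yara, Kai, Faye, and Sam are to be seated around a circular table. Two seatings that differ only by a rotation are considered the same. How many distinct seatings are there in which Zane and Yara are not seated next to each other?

Without the restriction there are (5)! = 120 seatings.
Those with Zane next to Yara: fuse the pair into one unit and seat 5 units around a circle — 2·(4)! = 48.
Subtracting, 120 − 48 = 72.

72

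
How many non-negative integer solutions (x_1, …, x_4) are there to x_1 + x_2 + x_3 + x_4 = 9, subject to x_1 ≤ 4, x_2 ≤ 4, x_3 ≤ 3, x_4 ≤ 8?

Ignoring the caps, the number of non-negative solutions to x_1+…+x_4 = 9 is C(12,3) = 220.
Subtract solutions that violate a single cap (substitute x_i' = x_i − (cap_i+1)): x_1 ≥ 5 gives C(7,3) = 35; x_2 ≥ 5 gives C(7,3) = 35; x_3 ≥ 4 gives C(8,3) = 56; x_4 ≥ 9 gives C(3,3) = 1. Together 127.
Add back pairs where two caps are both exceeded: 0 + 1 + 0 + 1 + 0 + 0 = 2.
By inclusion–exclusion the count is 220 − 127 + 2 = 95.

95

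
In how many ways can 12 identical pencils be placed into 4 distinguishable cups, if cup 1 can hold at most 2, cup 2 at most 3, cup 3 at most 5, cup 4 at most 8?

53

Without the upper bounds there are C(15,3) = 455 ways to split 12 among 4 cups.
Subtract solutions that violate a single cap (substitute x_i' = x_i − (cap_i+1)): x_1 ≥ 3 gives C(12,3) = 220; x_2 ≥ 4 gives C(11,3) = 165; x_3 ≥ 6 gives C(9,3) = 84; x_4 ≥ 9 gives C(6,3) = 20. Together 489.
Add back pairs where two caps are both exceeded: 56 + 20 + 1 + 10 + 0 + 0 = 87.
By inclusion–exclusion the count is 455 − 489 + 87 = 53.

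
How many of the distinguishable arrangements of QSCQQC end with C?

20

With the last slot taken by C, it remains to arrange the other 5 letters (QSQQC).
Those 5 letters have Q appearing 3 times, giving (5)!/(3!) = 20.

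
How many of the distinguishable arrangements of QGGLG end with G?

Fix G in the last position and arrange the remaining 4 letters.
Those 4 letters have G appearing twice, giving (4)!/(2!) = 12.

12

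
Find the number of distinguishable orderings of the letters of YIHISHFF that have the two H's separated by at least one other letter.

3780

Total arrangements of YIHISHFF: 8!/(2!·2!·2!) = 5040.
If the two H's are adjacent, glue them into one block, leaving 7 items to arrange: (7)!/(2!·2!) = 1260 ways.
Hence 5040 − 1260 = 3780.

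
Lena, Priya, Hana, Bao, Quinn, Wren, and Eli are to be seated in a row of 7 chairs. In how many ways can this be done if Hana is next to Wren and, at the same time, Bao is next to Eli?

480

Treat {Hana,Wren} as one block (2 orders) and {Bao,Eli} as another (2 orders).
That leaves 5 units to arrange: 2 × 2 × 5! = 4 × 120 = 480.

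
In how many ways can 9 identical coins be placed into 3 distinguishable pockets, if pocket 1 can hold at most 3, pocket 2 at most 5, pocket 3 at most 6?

Ignoring the caps, the number of non-negative solutions to x_1+…+x_3 = 9 is C(11,2) = 55.
Subtract solutions that violate a single cap (substitute x_i' = x_i − (cap_i+1)): x_1 ≥ 4 gives C(7,2) = 21; x_2 ≥ 6 gives C(5,2) = 10; x_3 ≥ 7 gives C(4,2) = 6. Together 37.
No two caps can be exceeded simultaneously, so the pair terms are all 0.
By inclusion–exclusion the count is 55 − 37 + 0 = 18.

18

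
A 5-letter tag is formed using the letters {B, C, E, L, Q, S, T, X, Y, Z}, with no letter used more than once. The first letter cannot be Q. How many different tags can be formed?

27216

The first letter has 10−1 = 9 choices (anything except Q).
The remaining 4 letters are filled from the other 9 symbols without repetition: 9 × 8 × 7 × 6 = 3024.
Total: 9 × 3024 = 27216.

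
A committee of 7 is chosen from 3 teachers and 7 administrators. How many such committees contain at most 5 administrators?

98

Split by how many administrators are chosen (0 through 5).
Sum: C(7,0)·C(3,7) + C(7,1)·C(3,6) + C(7,2)·C(3,5) + C(7,3)·C(3,4) + C(7,4)·C(3,3) + C(7,5)·C(3,2) = 0 + 0 + 0 + 0 + 35 + 63 = 98.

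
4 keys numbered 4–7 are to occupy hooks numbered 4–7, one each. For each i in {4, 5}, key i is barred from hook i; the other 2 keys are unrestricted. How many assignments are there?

14

Let Aᵢ (for i ∈ {4, 5}) be the placements that put key i in its forbidden hook. Any j of these fix j positions, leaving (4−j)! ways to fill the rest, and there are C(2,j) ways to pick which j.
By inclusion–exclusion, the number of valid placements is Σ_{j=0}^{2} (−1)^j C(2,j)·(4−j)!.
Computing: 24 − 12 + 2 = 14.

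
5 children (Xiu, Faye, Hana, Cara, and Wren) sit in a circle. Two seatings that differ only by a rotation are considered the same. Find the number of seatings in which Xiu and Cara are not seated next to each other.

12

All circular seatings of 5 people number (4)! = 24.
Seatings with Xiu beside Cara: treat them as a block with 2 internal orders, giving 2 × (3)! = 12.
Subtracting, 24 − 12 = 12.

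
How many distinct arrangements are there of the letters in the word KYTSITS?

Letter multiplicities in KYTSITS: I×1, K×1, S×2, T×2, Y×1.
So there are 7! / (2!·2!) = 1260 distinguishable arrangements.

1260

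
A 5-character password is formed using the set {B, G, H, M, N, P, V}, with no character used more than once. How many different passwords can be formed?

2520

Choose and order 5 of the 7 symbols: the first character has 7 options, the next 6, and so on down to 3.
That product is 7 × 6 × 5 × 4 × 3 = 2520.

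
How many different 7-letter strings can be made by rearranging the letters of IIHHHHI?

35

The 7 letters of IIHHHHI have repeats: H appearing 4 times and I appearing 3 times.
The number of distinct arrangements is 7!/(4!·3!) = 5040/144 = 35.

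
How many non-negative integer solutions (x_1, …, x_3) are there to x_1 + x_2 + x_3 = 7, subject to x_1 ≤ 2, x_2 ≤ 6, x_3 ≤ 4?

Without the upper bounds there are C(9,2) = 36 ways to split 7 among 3 variables.
Subtract solutions that violate a single cap (substitute x_i' = x_i − (cap_i+1)): x_1 ≥ 3 gives C(6,2) = 15; x_2 ≥ 7 gives C(2,2) = 1; x_3 ≥ 5 gives C(4,2) = 6. Together 22.
No two caps can be exceeded simultaneously, so the pair terms are all 0.
By inclusion–exclusion the count is 36 − 22 + 0 = 14.

14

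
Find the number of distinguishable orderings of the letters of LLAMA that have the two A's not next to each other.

There are 5!/(2!·2!) = 30 arrangements of LLAMA in total.
Arrangements with the A's together: treat AA as one letter, giving (4)!/(2!) = 12.
Subtracting, 30 − 12 = 18 arrangements keep the A's apart.

18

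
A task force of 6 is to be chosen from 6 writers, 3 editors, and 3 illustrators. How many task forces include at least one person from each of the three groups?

Unrestricted: C(12,6) = 924 ways to pick any 6 of the 12.
Selections missing a whole group: no writers → C(6,6) = 1; no editors → C(9,6) = 84; no illustrators → C(9,6) = 84.
Add back selections omitting two groups (i.e. drawn from a single group): C(6,6) + C(3,6) + C(3,6) = 1.
By inclusion–exclusion: 924 − 169 + 1 = 756.

756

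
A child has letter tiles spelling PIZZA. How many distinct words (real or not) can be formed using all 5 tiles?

60

The 5 letters of PIZZA have repeats: Z appearing twice.
So there are 5! / (2!) = 60 distinguishable arrangements.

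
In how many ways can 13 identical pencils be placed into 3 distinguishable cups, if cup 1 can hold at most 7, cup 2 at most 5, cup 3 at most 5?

15

Without the upper bounds there are C(15,2) = 105 ways to split 13 among 3 cups.
Subtract solutions that violate a single cap (substitute x_i' = x_i − (cap_i+1)): x_1 ≥ 8 gives C(7,2) = 21; x_2 ≥ 6 gives C(9,2) = 36; x_3 ≥ 6 gives C(9,2) = 36. Together 93.
Add back pairs where two caps are both exceeded: 0 + 0 + 3 = 3.
By inclusion–exclusion the count is 105 − 93 + 3 = 15.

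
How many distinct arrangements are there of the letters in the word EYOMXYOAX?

Letter multiplicities in EYOMXYOAX: A×1, E×1, M×1, O×2, X×2, Y×2.
The number of distinct arrangements is 9!/(2!·2!·2!) = 362880/8 = 45360.

45360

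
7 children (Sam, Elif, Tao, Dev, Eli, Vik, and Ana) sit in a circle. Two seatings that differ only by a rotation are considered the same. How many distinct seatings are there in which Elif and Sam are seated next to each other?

Glue Elif and Sam into a block (2 internal orders). Seating 6 units around a circle gives (5)! arrangements.
So 2 × (5)! = 2 × 120 = 240.

240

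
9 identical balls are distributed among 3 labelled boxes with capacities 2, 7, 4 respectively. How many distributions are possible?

By stars and bars, unrestricted non-negative solutions to x_1+…+x_3 = 9 number C(9+2,2) = 55.
Subtract solutions that violate a single cap (substitute x_i' = x_i − (cap_i+1)): x_1 ≥ 3 gives C(8,2) = 28; x_2 ≥ 8 gives C(3,2) = 3; x_3 ≥ 5 gives C(6,2) = 15. Together 46.
Add back pairs where two caps are both exceeded: 0 + 3 + 0 = 3.
By inclusion–exclusion the count is 55 − 46 + 3 = 12.

12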